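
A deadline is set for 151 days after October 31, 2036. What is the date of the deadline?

March 31, 2037

Count 151 days after October 31, 2036:
Day-of-year of October 31, 2036: 305.
Day-of-year of March 31, 2037: 90.
2036 has 366 days, so 366 − 305 = 61 days remain in 2036.
Total: 61 + 90 = 151 days.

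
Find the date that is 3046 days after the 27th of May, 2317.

the 28th of September, 2325

Count 3046 days after May 27, 2317:
Day-of-year of May 27, 2317: 147.
Day-of-year of September 28, 2325: 271.
2317 has 365 days, so 365 − 147 = 218 days remain in 2317.
Full years 2318–2324: 5 common + 2 leap = 5×365 + 2×366 = 2557 days.
Total: 218 + 2557 + 271 = 3046 days.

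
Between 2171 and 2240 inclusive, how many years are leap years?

Years divisible by 4: 2172, 2176, …, 2240 — 18 in all.
Of these, 2200 is divisible by 100 but not 400, so not leap.
Leap years: 18 − 1 = 17.

17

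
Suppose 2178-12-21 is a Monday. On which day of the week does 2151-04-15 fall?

Thursday

Count forward from the earlier date (April 15, 2151) to the later (December 21, 2178):
From April 15, 2151 to April 15, 2178: 27 years, of which 7 contain a Feb 29 — 20×365 + 7×366 = 9862 days.
April 2178: 30 − 15 = 15 days remain.
Then May (31), June (30), July (31), August (31), September (30), October (31), November (30): 31 + 30 + 31 + 31 + 30 + 31 + 30 = 214 days.
December 1–21, 2178: 21 days.
Residual: 250 days.
Total: 10112 days.
10112 mod 7 = 4, so 4 days before Monday is Thursday.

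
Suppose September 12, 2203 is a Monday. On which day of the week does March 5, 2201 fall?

Thursday

Count forward from the earlier date (March 5, 2201) to the later (September 12, 2203):
Day-of-year of March 5, 2201: 64.
Day-of-year of September 12, 2203: 255.
2201 has 365 days, so 365 − 64 = 301 days remain in 2201.
Full years: 2202: 365. Sum = 365.
Total: 301 + 365 + 255 = 921 days.
921 mod 7 = 4, so 4 days before Monday is Thursday.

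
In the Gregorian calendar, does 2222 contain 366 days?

2222 is not a leap year.

No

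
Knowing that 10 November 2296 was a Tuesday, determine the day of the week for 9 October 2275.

Saturday

Count forward from the earlier date (October 9, 2275) to the later (November 10, 2296):
Day-of-year of October 9, 2275: 282.
Day-of-year of November 10, 2296: 315.
2275 has 365 days, so 365 − 282 = 83 days remain in 2275.
Full years 2276–2295: 15 common + 5 leap = 15×365 + 5×366 = 7305 days.
Total: 83 + 7305 + 315 = 7703 days.
7703 mod 7 = 3, so 3 days before Tuesday is Saturday.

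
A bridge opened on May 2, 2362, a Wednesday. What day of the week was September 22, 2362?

Saturday

May 2362: 31 − 2 = 29 days remain.
Then June (30), July (31), August (31): 30 + 31 + 31 = 92 days.
September 1–22, 2362: 22 days.
Total: 29 + 92 + 22 = 143 days.
143 mod 7 = 3, so 3 days after Wednesday is Saturday.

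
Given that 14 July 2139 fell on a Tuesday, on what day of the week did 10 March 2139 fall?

Count forward from the earlier date (March 10, 2139) to the later (July 14, 2139):
March 2139: 31 − 10 = 21 days remain.
Then April (30), May (31), June (30): 30 + 31 + 30 = 91 days.
July 1–14, 2139: 14 days.
Total: 21 + 91 + 14 = 126 days.
126 is a multiple of 7, so 10 March 2139 falls on the same weekday: Tuesday.

Tuesday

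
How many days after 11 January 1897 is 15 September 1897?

247

January 1897: 31 − 11 = 20 days remain.
Then February 1897 (28), March (31), April (30), May (31), June (30), July (31), August (31): 28 + 31 + 30 + 31 + 30 + 31 + 31 = 212 days.
September 1–15, 1897: 15 days.
Total: 20 + 212 + 15 = 247 days.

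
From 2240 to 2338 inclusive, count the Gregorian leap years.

Years divisible by 4: 2240, 2244, …, 2336 — 25 in all.
Of these, 2300 is divisible by 100 but not 400, so not leap.
Leap years: 25 − 1 = 24.

24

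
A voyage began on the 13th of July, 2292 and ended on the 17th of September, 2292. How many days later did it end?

July 2292: 31 − 13 = 18 days remain.
Then August (31): 31 days.
September 1–17, 2292: 17 days.
Total: 18 + 31 + 17 = 66 days.

66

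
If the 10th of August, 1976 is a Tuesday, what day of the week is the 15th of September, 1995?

Day-of-year of August 10, 1976: 223.
Day-of-year of September 15, 1995: 258.
1976 has 366 days, so 366 − 223 = 143 days remain in 1976.
Full years 1977–1994: 14 common + 4 leap = 14×365 + 4×366 = 6574 days.
Total: 143 + 6574 + 258 = 6975 days.
6975 mod 7 = 3, so 3 days after Tuesday is Friday.

Friday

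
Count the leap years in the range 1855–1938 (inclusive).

20

Years divisible by 4: 1856, 1860, …, 1936 — 21 in all.
Of these, 1900 is divisible by 100 but not 400, so not leap.
Leap years: 21 − 1 = 20.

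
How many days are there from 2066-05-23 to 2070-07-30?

1529

May 23, 2066 → May 23, 2067: 365 days.
May 23, 2067 → May 23, 2068: 366 days (2068 is a leap year).
May 23, 2068 → May 23, 2069: 365 days.
May 23, 2069 → May 23, 2070: 365 days.
May 2070: 31 − 23 = 8 days remain.
Then June (30): 30 days.
July 1–30, 2070: 30 days.
Residual: 68 days.
Total: 1529 days.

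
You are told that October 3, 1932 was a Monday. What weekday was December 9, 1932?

October 1932: 31 − 3 = 28 days remain.
Then November (30): 30 days.
December 1–9, 1932: 9 days.
Total: 28 + 30 + 9 = 67 days.
67 mod 7 = 4, so 4 days after Monday is Friday.

Friday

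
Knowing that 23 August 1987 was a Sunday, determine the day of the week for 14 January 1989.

August 1987: 31 − 23 = 8 days remain.
Then 16 full months totalling 488 days.
January 1–14, 1989: 14 days.
Total: 8 + 488 + 14 = 510 days.
510 mod 7 = 6, so 6 days after Sunday is Saturday.

Saturday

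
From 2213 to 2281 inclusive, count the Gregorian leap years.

Years divisible by 4: 2216, 2220, …, 2280 — 17 in all.
No century exceptions apply. Count: 17.

17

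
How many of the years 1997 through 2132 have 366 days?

Years divisible by 4: 2000, 2004, …, 2132 — 34 in all.
Of these, 2100 is divisible by 100 but not 400, so not leap.
2000 is divisible by 400, so still leap.
Leap years: 34 − 1 = 33.

33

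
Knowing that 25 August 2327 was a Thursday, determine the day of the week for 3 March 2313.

Count forward from the earlier date (March 3, 2313) to the later (August 25, 2327):
From March 3, 2313 to March 3, 2327: 14 years, of which 3 contain a Feb 29 — 11×365 + 3×366 = 5113 days.
March 2327: 31 − 3 = 28 days remain.
Then April (30), May (31), June (30), July (31): 30 + 31 + 30 + 31 = 122 days.
August 1–25, 2327: 25 days.
Residual: 175 days.
Total: 5288 days.
5288 mod 7 = 3, so 3 days before Thursday is Monday.

Monday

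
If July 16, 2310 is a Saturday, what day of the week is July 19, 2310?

Within July 2310: 19 − 16 = 3 days.
3 mod 7 = 3, so 3 days after Saturday is Tuesday.

Tuesday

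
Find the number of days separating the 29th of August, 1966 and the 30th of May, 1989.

From August 29, 1966 to August 29, 1988: 22 years, of which 6 contain a Feb 29 — 16×365 + 6×366 = 8036 days.
August 1988: 31 − 29 = 2 days remain.
Then September (30), October (31), November (30), December (31), January (31), February 1989 (28), March (31), April (30): 30 + 31 + 30 + 31 + 31 + 28 + 31 + 30 = 242 days.
May 1–30, 1989: 30 days.
Residual: 274 days.
Total: 8310 days.

8310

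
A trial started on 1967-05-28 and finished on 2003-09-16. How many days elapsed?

Day-of-year of May 28, 1967: 148.
Day-of-year of September 16, 2003: 259.
1967 has 365 days, so 365 − 148 = 217 days remain in 1967.
Full years 1968–2002: 26 common + 9 leap = 26×365 + 9×366 = 12784 days.
Total: 217 + 12784 + 259 = 13260 days.

13260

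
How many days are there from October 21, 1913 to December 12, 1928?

Day-of-year of October 21, 1913: 294.
Day-of-year of December 12, 1928: 347.
1913 has 365 days, so 365 − 294 = 71 days remain in 1913.
Full years 1914–1927: 11 common + 3 leap = 11×365 + 3×366 = 5113 days.
Total: 71 + 5113 + 347 = 5531 days.

5531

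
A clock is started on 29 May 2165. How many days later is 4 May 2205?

Day-of-year of May 29, 2165: 149.
Day-of-year of May 4, 2205: 124.
2165 has 365 days, so 365 − 149 = 216 days remain in 2165.
Full years 2166–2204: 30 common + 9 leap = 30×365 + 9×366 = 14244 days.
Total: 216 + 14244 + 124 = 14584 days.

14584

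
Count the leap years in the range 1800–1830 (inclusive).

Years divisible by 4 in [1800, 1830]: 1800, 1804, 1808, 1812, 1816, 1820, 1824, 1828.
Of these, 1800 is divisible by 100 but not 400, so not leap.
Leap years: 8 − 1 = 7.

7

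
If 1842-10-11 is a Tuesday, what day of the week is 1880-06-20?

Day-of-year of October 11, 1842: 284.
Day-of-year of June 20, 1880: 172.
1842 has 365 days, so 365 − 284 = 81 days remain in 1842.
Full years 1843–1879: 28 common + 9 leap = 28×365 + 9×366 = 13514 days.
Total: 81 + 13514 + 172 = 13767 days.
13767 mod 7 = 5, so 5 days after Tuesday is Sunday.

Sunday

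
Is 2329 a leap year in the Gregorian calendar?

2329 is not a leap year.

No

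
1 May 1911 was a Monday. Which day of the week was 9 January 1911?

Monday

Count forward from the earlier date (January 9, 1911) to the later (May 1, 1911):
January 1911: 31 − 9 = 22 days remain.
Then February 1911 (28), March (31), April (30): 28 + 31 + 30 = 89 days.
May 1, 1911: 1 day.
Total: 22 + 89 + 1 = 112 days.
112 is a multiple of 7, so 9 January 1911 falls on the same weekday: Monday.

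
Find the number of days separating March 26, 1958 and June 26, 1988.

11050

From March 26, 1958 to March 26, 1988: 30 years, of which 8 contain a Feb 29 — 22×365 + 8×366 = 10958 days.
March 1988: 31 − 26 = 5 days remain.
Then April (30), May (31): 30 + 31 = 61 days.
June 1–26, 1988: 26 days.
Residual: 92 days.
Total: 11050 days.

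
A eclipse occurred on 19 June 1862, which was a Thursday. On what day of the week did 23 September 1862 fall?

June 1862: 30 − 19 = 11 days remain.
Then July (31), August (31): 31 + 31 = 62 days.
September 1–23, 1862: 23 days.
Total: 11 + 62 + 23 = 96 days.
96 mod 7 = 5, so 5 days after Thursday is Tuesday.

Tuesday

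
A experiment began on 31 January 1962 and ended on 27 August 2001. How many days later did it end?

Day-of-year of January 31, 1962: 31.
Day-of-year of August 27, 2001: 239.
1962 has 365 days, so 365 − 31 = 334 days remain in 1962.
Full years 1963–2000: 28 common + 10 leap = 28×365 + 10×366 = 13880 days.
Total: 334 + 13880 + 239 = 14453 days.

14453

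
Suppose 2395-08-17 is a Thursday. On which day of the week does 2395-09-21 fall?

Thursday

August 2395: 31 − 17 = 14 days remain.
September 1–21, 2395: 21 days.
Total: 14 + 21 = 35 days.
35 is a multiple of 7, so 2395-09-21 falls on the same weekday: Thursday.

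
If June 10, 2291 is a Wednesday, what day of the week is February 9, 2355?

Day-of-year of June 10, 2291: 161.
Day-of-year of February 9, 2355: 40.
2291 has 365 days, so 365 − 161 = 204 days remain in 2291.
Full years 2292–2354: 48 common + 15 leap = 48×365 + 15×366 = 23010 days.
Total: 204 + 23010 + 40 = 23254 days.
23254 is a multiple of 7, so February 9, 2355 falls on the same weekday: Wednesday.

Wednesday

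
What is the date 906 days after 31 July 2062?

22 January 2065

Count 906 days after July 31, 2062:
July 31, 2062 → July 31, 2063: 365 days.
July 31, 2063 → July 31, 2064: 366 days (2064 is a leap year).
July 2064: 31 − 31 = 0 days remain.
Then August (31), September (30), October (31), November (30), December (31): 31 + 30 + 31 + 30 + 31 = 153 days.
January 1–22, 2065: 22 days.
Residual: 175 days.
Total: 906 days.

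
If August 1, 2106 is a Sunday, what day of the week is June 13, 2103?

Wednesday

Count forward from the earlier date (June 13, 2103) to the later (August 1, 2106):
June 13, 2103 → June 13, 2104: 366 days (2104 is a leap year).
June 13, 2104 → June 13, 2105: 365 days.
June 13, 2105 → June 13, 2106: 365 days.
June 2106: 30 − 13 = 17 days remain.
Then July (31): 31 days.
August 1, 2106: 1 day.
Residual: 49 days.
Total: 1145 days.
1145 mod 7 = 4, so 4 days before Sunday is Wednesday.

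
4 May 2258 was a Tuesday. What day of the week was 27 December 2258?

Monday

May 2258: 31 − 4 = 27 days remain.
Then June (30), July (31), August (31), September (30), October (31), November (30): 30 + 31 + 31 + 30 + 31 + 30 = 183 days.
December 1–27, 2258: 27 days.
Total: 27 + 183 + 27 = 237 days.
237 mod 7 = 6, so 6 days after Tuesday is Monday.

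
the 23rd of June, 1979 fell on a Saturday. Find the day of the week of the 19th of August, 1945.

Count forward from the earlier date (August 19, 1945) to the later (June 23, 1979):
From August 19, 1945 to August 19, 1978: 33 years, of which 8 contain a Feb 29 — 25×365 + 8×366 = 12053 days.
August 1978: 31 − 19 = 12 days remain.
Then 9 full months totalling 273 days.
June 1–23, 1979: 23 days.
Residual: 308 days.
Total: 12361 days.
12361 mod 7 = 6, so 6 days before Saturday is Sunday.

Sunday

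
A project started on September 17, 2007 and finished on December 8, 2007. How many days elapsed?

September 2007: 30 − 17 = 13 days remain.
Then October (31), November (30): 31 + 30 = 61 days.
December 1–8, 2007: 8 days.
Total: 13 + 61 + 8 = 82 days.

82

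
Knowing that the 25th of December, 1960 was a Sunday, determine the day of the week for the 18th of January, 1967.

Wednesday

December 25, 1960 → December 25, 1961: 365 days.
December 25, 1961 → December 25, 1962: 365 days.
December 25, 1962 → December 25, 1963: 365 days.
December 25, 1963 → December 25, 1964: 366 days (1964 is a leap year).
December 25, 1964 → December 25, 1965: 365 days.
December 25, 1965 → December 25, 1966: 365 days.
December 1966: 31 − 25 = 6 days remain.
January 1–18, 1967: 18 days.
Residual: 24 days.
Total: 2215 days.
2215 mod 7 = 3, so 3 days after Sunday is Wednesday.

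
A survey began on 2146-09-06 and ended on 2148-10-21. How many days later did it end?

776

September 2146: 30 − 6 = 24 days remain.
Then 24 full months totalling 731 days.
October 1–21, 2148: 21 days.
Total: 24 + 731 + 21 = 776 days.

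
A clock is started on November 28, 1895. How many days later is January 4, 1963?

From November 28, 1895 to November 28, 1962: 67 years, of which 16 contain a Feb 29 — 51×365 + 16×366 = 24471 days.
(1900 is not a leap year (divisible by 100 but not 400).)
November 1962: 30 − 28 = 2 days remain.
Then December (31): 31 days.
January 1–4, 1963: 4 days.
Residual: 37 days.
Total: 24508 days.

24508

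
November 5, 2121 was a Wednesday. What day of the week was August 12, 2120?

Count forward from the earlier date (August 12, 2120) to the later (November 5, 2121):
Day-of-year of August 12, 2120: 225.
Day-of-year of November 5, 2121: 309.
2120 has 366 days, so 366 − 225 = 141 days remain in 2120.
Total: 141 + 309 = 450 days.
450 mod 7 = 2, so 2 days before Wednesday is Monday.

Monday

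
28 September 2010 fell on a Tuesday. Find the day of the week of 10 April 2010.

Count forward from the earlier date (April 10, 2010) to the later (September 28, 2010):
April 2010: 30 − 10 = 20 days remain.
Then May (31), June (30), July (31), August (31): 31 + 30 + 31 + 31 = 123 days.
September 1–28, 2010: 28 days.
Total: 20 + 123 + 28 = 171 days.
171 mod 7 = 3, so 3 days before Tuesday is Saturday.

Saturday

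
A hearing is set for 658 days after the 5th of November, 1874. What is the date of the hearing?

the 24th of August, 1876

Count 658 days after November 5, 1874:
November 1874: 30 − 5 = 25 days remain.
Then 20 full months totalling 609 days.
August 1–24, 1876: 24 days.
Total: 25 + 609 + 24 = 658 days.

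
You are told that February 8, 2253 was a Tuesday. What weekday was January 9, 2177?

Thursday

Count forward from the earlier date (January 9, 2177) to the later (February 8, 2253):
From January 9, 2177 to January 9, 2253: 76 years, of which 18 contain a Feb 29 — 58×365 + 18×366 = 27758 days.
(2200 is not a leap year (divisible by 100 but not 400).)
January 2253: 31 − 9 = 22 days remain.
February 1–8, 2253: 8 days (2253 is not a leap year).
Residual: 30 days.
Total: 27788 days.
27788 mod 7 = 5, so 5 days before Tuesday is Thursday.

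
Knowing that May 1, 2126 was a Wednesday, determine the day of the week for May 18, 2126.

Within May 2126: 18 − 1 = 17 days.
17 mod 7 = 3, so 3 days after Wednesday is Saturday.

Saturday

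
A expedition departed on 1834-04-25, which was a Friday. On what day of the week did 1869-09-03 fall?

From April 25, 1834 to April 25, 1869: 35 years, of which 9 contain a Feb 29 — 26×365 + 9×366 = 12784 days.
April 1869: 30 − 25 = 5 days remain.
Then May (31), June (30), July (31), August (31): 31 + 30 + 31 + 31 = 123 days.
September 1–3, 1869: 3 days.
Residual: 131 days.
Total: 12915 days.
12915 is a multiple of 7, so 1869-09-03 falls on the same weekday: Friday.

Friday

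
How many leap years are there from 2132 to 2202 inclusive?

Years divisible by 4: 2132, 2136, …, 2200 — 18 in all.
Of these, 2200 is divisible by 100 but not 400, so not leap.
Leap years: 18 − 1 = 17.

17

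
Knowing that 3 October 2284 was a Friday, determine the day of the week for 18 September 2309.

Saturday

Day-of-year of October 3, 2284: 277.
Day-of-year of September 18, 2309: 261.
2284 has 366 days, so 366 − 277 = 89 days remain in 2284.
Full years 2285–2308: 19 common + 5 leap = 19×365 + 5×366 = 8765 days.
Total: 89 + 8765 + 261 = 9115 days.
9115 mod 7 = 1, so 1 day after Friday is Saturday.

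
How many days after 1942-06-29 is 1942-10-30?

June 1942: 30 − 29 = 1 day remains.
Then July (31), August (31), September (30): 31 + 31 + 30 = 92 days.
October 1–30, 1942: 30 days.
Total: 1 + 92 + 30 = 123 days.

123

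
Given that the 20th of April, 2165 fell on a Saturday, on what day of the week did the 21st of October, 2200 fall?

Tuesday

Day-of-year of April 20, 2165: 110.
Day-of-year of October 21, 2200: 294.
2165 has 365 days, so 365 − 110 = 255 days remain in 2165.
Full years 2166–2199: 26 common + 8 leap = 26×365 + 8×366 = 12418 days.
Total: 255 + 12418 + 294 = 12967 days.
12967 mod 7 = 3, so 3 days after Saturday is Tuesday.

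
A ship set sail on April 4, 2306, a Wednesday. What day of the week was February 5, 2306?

Monday

Count forward from the earlier date (February 5, 2306) to the later (April 4, 2306):
February 2306: 28 − 5 = 23 days remain (2306 is not a leap year, so February has 28 days).
Then March (31): 31 days.
April 1–4, 2306: 4 days.
Total: 23 + 31 + 4 = 58 days.
58 mod 7 = 2, so 2 days before Wednesday is Monday.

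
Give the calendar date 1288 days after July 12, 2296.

January 21, 2300

Count 1288 days after July 12, 2296:
July 12, 2296 → July 12, 2297: 365 days.
July 12, 2297 → July 12, 2298: 365 days.
July 12, 2298 → July 12, 2299: 365 days.
July 2299: 31 − 12 = 19 days remain.
Then August (31), September (30), October (31), November (30), December (31): 31 + 30 + 31 + 30 + 31 = 153 days.
January 1–21, 2300: 21 days.
Residual: 193 days.
Total: 1288 days.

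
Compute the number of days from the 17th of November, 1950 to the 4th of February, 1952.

444

November 1950: 30 − 17 = 13 days remain.
Then 14 full months totalling 427 days.
February 1–4, 1952: 4 days (1952 is a leap year).
Total: 13 + 427 + 4 = 444 days.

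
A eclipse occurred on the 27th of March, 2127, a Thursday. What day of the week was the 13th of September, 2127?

Saturday

March 2127: 31 − 27 = 4 days remain.
Then April (30), May (31), June (30), July (31), August (31): 30 + 31 + 30 + 31 + 31 = 153 days.
September 1–13, 2127: 13 days.
Total: 4 + 153 + 13 = 170 days.
170 mod 7 = 2, so 2 days after Thursday is Saturday.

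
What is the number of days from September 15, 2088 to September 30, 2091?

1110

Day-of-year of September 15, 2088: 259.
Day-of-year of September 30, 2091: 273.
2088 has 366 days, so 366 − 259 = 107 days remain in 2088.
Full years: 2089: 365; 2090: 365. Sum = 730.
Total: 107 + 730 + 273 = 1110 days.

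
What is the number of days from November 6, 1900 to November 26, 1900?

20

Within November 1900: 26 − 6 = 20 days.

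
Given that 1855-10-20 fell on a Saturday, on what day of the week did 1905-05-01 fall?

From October 20, 1855 to October 20, 1904: 49 years, of which 12 contain a Feb 29 — 37×365 + 12×366 = 17897 days.
(1900 is not a leap year (divisible by 100 but not 400).)
October 1904: 31 − 20 = 11 days remain.
Then November (30), December (31), January (31), February 1905 (28), March (31), April (30): 30 + 31 + 31 + 28 + 31 + 30 = 181 days.
May 1, 1905: 1 day.
Residual: 193 days.
Total: 18090 days.
18090 mod 7 = 2, so 2 days after Saturday is Monday.

Monday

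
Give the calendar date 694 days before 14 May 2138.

19 June 2136

Count 694 days before May 14, 2138:
June 2136: 30 − 19 = 11 days remain.
Then 22 full months totalling 669 days.
May 1–14, 2138: 14 days.
Total: 11 + 669 + 14 = 694 days.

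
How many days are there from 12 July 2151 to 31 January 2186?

12622

From July 12, 2151 to July 12, 2185: 34 years, of which 9 contain a Feb 29 — 25×365 + 9×366 = 12419 days.
July 2185: 31 − 12 = 19 days remain.
Then August (31), September (30), October (31), November (30), December (31): 31 + 30 + 31 + 30 + 31 = 153 days.
January 1–31, 2186: 31 days.
Residual: 203 days.
Total: 12622 days.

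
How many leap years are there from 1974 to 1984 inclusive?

3

Years divisible by 4 in [1974, 1984]: 1976, 1980, 1984.
No century exceptions apply. Count: 3.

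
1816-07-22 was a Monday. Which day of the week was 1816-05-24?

Friday

Count forward from the earlier date (May 24, 1816) to the later (July 22, 1816):
May 1816: 31 − 24 = 7 days remain.
Then June (30): 30 days.
July 1–22, 1816: 22 days.
Total: 7 + 30 + 22 = 59 days.
59 mod 7 = 3, so 3 days before Monday is Friday.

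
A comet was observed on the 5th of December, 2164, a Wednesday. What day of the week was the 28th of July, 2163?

Count forward from the earlier date (July 28, 2163) to the later (December 5, 2164):
July 2163: 31 − 28 = 3 days remain.
Then 16 full months totalling 488 days.
December 1–5, 2164: 5 days.
Total: 3 + 488 + 5 = 496 days.
496 mod 7 = 6, so 6 days before Wednesday is Thursday.

Thursday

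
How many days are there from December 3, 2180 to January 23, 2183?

Day-of-year of December 3, 2180: 338.
Day-of-year of January 23, 2183: 23.
2180 has 366 days, so 366 − 338 = 28 days remain in 2180.
Full years: 2181: 365; 2182: 365. Sum = 730.
Total: 28 + 730 + 23 = 781 days.

781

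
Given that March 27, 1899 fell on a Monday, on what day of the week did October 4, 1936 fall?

Day-of-year of March 27, 1899: 86.
Day-of-year of October 4, 1936: 278.
1899 has 365 days, so 365 − 86 = 279 days remain in 1899.
Full years 1900–1935: 28 common + 8 leap = 28×365 + 8×366 = 13148 days.
Total: 279 + 13148 + 278 = 13705 days.
13705 mod 7 = 6, so 6 days after Monday is Sunday.

Sunday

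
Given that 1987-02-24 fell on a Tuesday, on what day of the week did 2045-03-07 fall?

Day-of-year of February 24, 1987: 55.
Day-of-year of March 7, 2045: 66.
1987 has 365 days, so 365 − 55 = 310 days remain in 1987.
Full years 1988–2044: 42 common + 15 leap = 42×365 + 15×366 = 20820 days.
Total: 310 + 20820 + 66 = 21196 days.
21196 is a multiple of 7, so 2045-03-07 falls on the same weekday: Tuesday.

Tuesday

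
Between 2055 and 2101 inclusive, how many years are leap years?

11

Years divisible by 4 in [2055, 2101]: 2056, 2060, 2064, 2068, 2072, 2076, 2080, 2084, 2088, 2092, 2096, 2100.
Of these, 2100 is divisible by 100 but not 400, so not leap.
Leap years: 12 − 1 = 11.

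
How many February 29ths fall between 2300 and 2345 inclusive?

11

Years divisible by 4 in [2300, 2345]: 2300, 2304, 2308, 2312, 2316, 2320, 2324, 2328, 2332, 2336, 2340, 2344.
Of these, 2300 is divisible by 100 but not 400, so not leap.
Leap years: 12 − 1 = 11.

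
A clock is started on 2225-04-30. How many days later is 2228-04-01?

1067

April 30, 2225 → April 30, 2226: 365 days.
April 30, 2226 → April 30, 2227: 365 days.
April 2227: 30 − 30 = 0 days remain.
Then 11 full months totalling 336 days.
April 1, 2228: 1 day.
Residual: 337 days.
Total: 1067 days.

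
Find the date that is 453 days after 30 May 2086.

26 August 2087

Count 453 days after May 30, 2086:
Day-of-year of May 30, 2086: 150.
Day-of-year of August 26, 2087: 238.
2086 has 365 days, so 365 − 150 = 215 days remain in 2086.
Total: 215 + 238 = 453 days.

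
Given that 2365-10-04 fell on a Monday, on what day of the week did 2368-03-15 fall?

Friday

October 4, 2365 → October 4, 2366: 365 days.
October 4, 2366 → October 4, 2367: 365 days.
October 2367: 31 − 4 = 27 days remain.
Then November (30), December (31), January (31), February 2368 (29): 30 + 31 + 31 + 29 = 121 days.
March 1–15, 2368: 15 days.
Residual: 163 days.
Total: 893 days.
893 mod 7 = 4, so 4 days after Monday is Friday.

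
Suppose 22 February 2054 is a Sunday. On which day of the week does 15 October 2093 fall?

Thursday

Day-of-year of February 22, 2054: 53.
Day-of-year of October 15, 2093: 288.
2054 has 365 days, so 365 − 53 = 312 days remain in 2054.
Full years 2055–2092: 28 common + 10 leap = 28×365 + 10×366 = 13880 days.
Total: 312 + 13880 + 288 = 14480 days.
14480 mod 7 = 4, so 4 days after Sunday is Thursday.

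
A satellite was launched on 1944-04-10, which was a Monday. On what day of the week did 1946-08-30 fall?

April 10, 1944 → April 10, 1945: 365 days.
April 10, 1945 → April 10, 1946: 365 days.
April 1946: 30 − 10 = 20 days remain.
Then May (31), June (30), July (31): 31 + 30 + 31 = 92 days.
August 1–30, 1946: 30 days.
Residual: 142 days.
Total: 872 days.
872 mod 7 = 4, so 4 days after Monday is Friday.

Friday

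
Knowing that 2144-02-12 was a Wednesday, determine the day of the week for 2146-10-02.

Sunday

February 12, 2144 → February 12, 2145: 366 days (2144 is a leap year).
February 12, 2145 → February 12, 2146: 365 days.
February 2146: 28 − 12 = 16 days remain (2146 is not a leap year, so February has 28 days).
Then March (31), April (30), May (31), June (30), July (31), August (31), September (30): 31 + 30 + 31 + 30 + 31 + 31 + 30 = 214 days.
October 1–2, 2146: 2 days.
Residual: 232 days.
Total: 963 days.
963 mod 7 = 4, so 4 days after Wednesday is Sunday.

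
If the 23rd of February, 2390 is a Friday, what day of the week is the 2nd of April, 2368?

Count forward from the earlier date (April 2, 2368) to the later (February 23, 2390):
Day-of-year of April 2, 2368: 93.
Day-of-year of February 23, 2390: 54.
2368 has 366 days, so 366 − 93 = 273 days remain in 2368.
Full years 2369–2389: 16 common + 5 leap = 16×365 + 5×366 = 7670 days.
Total: 273 + 7670 + 54 = 7997 days.
7997 mod 7 = 3, so 3 days before Friday is Tuesday.

Tuesday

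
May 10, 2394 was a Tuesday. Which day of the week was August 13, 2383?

Saturday

Count forward from the earlier date (August 13, 2383) to the later (May 10, 2394):
From August 13, 2383 to August 13, 2393: 10 years, of which 3 contain a Feb 29 — 7×365 + 3×366 = 3653 days.
August 2393: 31 − 13 = 18 days remain.
Then September (30), October (31), November (30), December (31), January (31), February 2394 (28), March (31), April (30): 30 + 31 + 30 + 31 + 31 + 28 + 31 + 30 = 242 days.
May 1–10, 2394: 10 days.
Residual: 270 days.
Total: 3923 days.
3923 mod 7 = 3, so 3 days before Tuesday is Saturday.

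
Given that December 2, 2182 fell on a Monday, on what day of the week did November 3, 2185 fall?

Thursday

Day-of-year of December 2, 2182: 336.
Day-of-year of November 3, 2185: 307.
2182 has 365 days, so 365 − 336 = 29 days remain in 2182.
Full years: 2183: 365; 2184: 366. Sum = 731.
Total: 29 + 731 + 307 = 1067 days.
1067 mod 7 = 3, so 3 days after Monday is Thursday.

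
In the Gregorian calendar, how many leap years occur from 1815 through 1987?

Years divisible by 4: 1816, 1820, …, 1984 — 43 in all.
Of these, 1900 is divisible by 100 but not 400, so not leap.
Leap years: 43 − 1 = 42.

42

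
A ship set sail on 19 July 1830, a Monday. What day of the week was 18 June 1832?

July 19, 1830 → July 19, 1831: 365 days.
July 1831: 31 − 19 = 12 days remain.
Then 10 full months totalling 305 days.
June 1–18, 1832: 18 days.
Residual: 335 days.
Total: 700 days.
700 is a multiple of 7, so 18 June 1832 falls on the same weekday: Monday.

Monday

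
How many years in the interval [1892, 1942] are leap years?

Years divisible by 4: 1892, 1896, …, 1940 — 13 in all.
Of these, 1900 is divisible by 100 but not 400, so not leap.
Leap years: 13 − 1 = 12.

12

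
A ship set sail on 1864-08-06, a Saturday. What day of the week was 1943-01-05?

Tuesday

Day-of-year of August 6, 1864: 219.
Day-of-year of January 5, 1943: 5.
1864 has 366 days, so 366 − 219 = 147 days remain in 1864.
Full years 1865–1942: 60 common + 18 leap = 60×365 + 18×366 = 28488 days.
Total: 147 + 28488 + 5 = 28640 days.
28640 mod 7 = 3, so 3 days after Saturday is Tuesday.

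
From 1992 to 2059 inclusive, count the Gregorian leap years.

17

Years divisible by 4: 1992, 1996, …, 2056 — 17 in all.
2000 is divisible by 400, so still leap.
No century exceptions apply. Count: 17.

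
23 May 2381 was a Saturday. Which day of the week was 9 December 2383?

May 2381: 31 − 23 = 8 days remain.
Then 30 full months totalling 913 days.
December 1–9, 2383: 9 days.
Total: 8 + 913 + 9 = 930 days.
930 mod 7 = 6, so 6 days after Saturday is Friday.

Friday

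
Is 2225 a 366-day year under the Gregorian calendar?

No

2225 is not a leap year.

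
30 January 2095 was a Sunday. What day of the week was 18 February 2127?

From January 30, 2095 to January 30, 2127: 32 years, of which 7 contain a Feb 29 — 25×365 + 7×366 = 11687 days.
(2100 is not a leap year (divisible by 100 but not 400).)
January 2127: 31 − 30 = 1 day remains.
February 1–18, 2127: 18 days (2127 is not a leap year).
Residual: 19 days.
Total: 11706 days.
11706 mod 7 = 2, so 2 days after Sunday is Tuesday.

Tuesday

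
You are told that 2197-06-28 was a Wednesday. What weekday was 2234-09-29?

Monday

From June 28, 2197 to June 28, 2234: 37 years, of which 8 contain a Feb 29 — 29×365 + 8×366 = 13513 days.
(2200 is not a leap year (divisible by 100 but not 400).)
June 2234: 30 − 28 = 2 days remain.
Then July (31), August (31): 31 + 31 = 62 days.
September 1–29, 2234: 29 days.
Residual: 93 days.
Total: 13606 days.
13606 mod 7 = 5, so 5 days after Wednesday is Monday.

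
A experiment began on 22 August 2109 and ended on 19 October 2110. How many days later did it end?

Day-of-year of August 22, 2109: 234.
Day-of-year of October 19, 2110: 292.
2109 has 365 days, so 365 − 234 = 131 days remain in 2109.
Total: 131 + 292 = 423 days.

423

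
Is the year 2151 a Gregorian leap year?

No

2151 is not a leap year.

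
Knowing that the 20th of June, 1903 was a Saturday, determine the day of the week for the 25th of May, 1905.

Day-of-year of June 20, 1903: 171.
Day-of-year of May 25, 1905: 145.
1903 has 365 days, so 365 − 171 = 194 days remain in 1903.
Full years: 1904: 366. Sum = 366.
Total: 194 + 366 + 145 = 705 days.
705 mod 7 = 5, so 5 days after Saturday is Thursday.

Thursday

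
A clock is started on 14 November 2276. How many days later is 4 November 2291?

From November 14, 2276 to November 14, 2290: 14 years, of which 3 contain a Feb 29 — 11×365 + 3×366 = 5113 days.
November 2290: 30 − 14 = 16 days remain.
Then 11 full months totalling 335 days.
November 1–4, 2291: 4 days.
Residual: 355 days.
Total: 5468 days.

5468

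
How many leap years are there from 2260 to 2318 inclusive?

14

Years divisible by 4: 2260, 2264, …, 2316 — 15 in all.
Of these, 2300 is divisible by 100 but not 400, so not leap.
Leap years: 15 − 1 = 14.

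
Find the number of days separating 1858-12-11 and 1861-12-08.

1093

December 11, 1858 → December 11, 1859: 365 days.
December 11, 1859 → December 11, 1860: 366 days (1860 is a leap year).
December 1860: 31 − 11 = 20 days remain.
Then 11 full months totalling 334 days.
December 1–8, 1861: 8 days.
Residual: 362 days.
Total: 1093 days.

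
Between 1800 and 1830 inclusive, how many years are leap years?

7

Years divisible by 4 in [1800, 1830]: 1800, 1804, 1808, 1812, 1816, 1820, 1824, 1828.
Of these, 1800 is divisible by 100 but not 400, so not leap.
Leap years: 8 − 1 = 7.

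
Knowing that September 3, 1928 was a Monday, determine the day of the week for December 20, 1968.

Day-of-year of September 3, 1928: 247.
Day-of-year of December 20, 1968: 355.
1928 has 366 days, so 366 − 247 = 119 days remain in 1928.
Full years 1929–1967: 30 common + 9 leap = 30×365 + 9×366 = 14244 days.
Total: 119 + 14244 + 355 = 14718 days.
14718 mod 7 = 4, so 4 days after Monday is Friday.

Friday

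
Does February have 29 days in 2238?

2238 is not a leap year.

No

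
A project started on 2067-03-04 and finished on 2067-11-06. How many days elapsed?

247

March 2067: 31 − 4 = 27 days remain.
Then April (30), May (31), June (30), July (31), August (31), September (30), October (31): 30 + 31 + 30 + 31 + 31 + 30 + 31 = 214 days.
November 1–6, 2067: 6 days.
Total: 27 + 214 + 6 = 247 days.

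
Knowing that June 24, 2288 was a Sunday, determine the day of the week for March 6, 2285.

Count forward from the earlier date (March 6, 2285) to the later (June 24, 2288):
March 6, 2285 → March 6, 2286: 365 days.
March 6, 2286 → March 6, 2287: 365 days.
March 6, 2287 → March 6, 2288: 366 days (2288 is a leap year).
March 2288: 31 − 6 = 25 days remain.
Then April (30), May (31): 30 + 31 = 61 days.
June 1–24, 2288: 24 days.
Residual: 110 days.
Total: 1206 days.
1206 mod 7 = 2, so 2 days before Sunday is Friday.

Friday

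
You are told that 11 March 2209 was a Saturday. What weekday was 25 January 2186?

Wednesday

Count forward from the earlier date (January 25, 2186) to the later (March 11, 2209):
From January 25, 2186 to January 25, 2209: 23 years, of which 5 contain a Feb 29 — 18×365 + 5×366 = 8400 days.
(2200 is not a leap year (divisible by 100 but not 400).)
January 2209: 31 − 25 = 6 days remain.
Then February 2209 (28): 28 days.
March 1–11, 2209: 11 days.
Residual: 45 days.
Total: 8445 days.
8445 mod 7 = 3, so 3 days before Saturday is Wednesday.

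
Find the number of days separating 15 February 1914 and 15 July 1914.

150

February 1914: 28 − 15 = 13 days remain (1914 is not a leap year, so February has 28 days).
Then March (31), April (30), May (31), June (30): 31 + 30 + 31 + 30 = 122 days.
July 1–15, 1914: 15 days.
Total: 13 + 122 + 15 = 150 days.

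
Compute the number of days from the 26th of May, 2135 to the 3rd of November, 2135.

May 2135: 31 − 26 = 5 days remain.
Then June (30), July (31), August (31), September (30), October (31): 30 + 31 + 31 + 30 + 31 = 153 days.
November 1–3, 2135: 3 days.
Total: 5 + 153 + 3 = 161 days.

161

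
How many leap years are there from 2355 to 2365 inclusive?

Years divisible by 4 in [2355, 2365]: 2356, 2360, 2364.
No century exceptions apply. Count: 3.

3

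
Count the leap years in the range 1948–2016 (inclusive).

Years divisible by 4: 1948, 1952, …, 2016 — 18 in all.
2000 is divisible by 400, so still leap.
No century exceptions apply. Count: 18.

18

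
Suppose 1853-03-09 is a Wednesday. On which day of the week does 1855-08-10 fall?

March 9, 1853 → March 9, 1854: 365 days.
March 9, 1854 → March 9, 1855: 365 days.
March 1855: 31 − 9 = 22 days remain.
Then April (30), May (31), June (30), July (31): 30 + 31 + 30 + 31 = 122 days.
August 1–10, 1855: 10 days.
Residual: 154 days.
Total: 884 days.
884 mod 7 = 2, so 2 days after Wednesday is Friday.

Friday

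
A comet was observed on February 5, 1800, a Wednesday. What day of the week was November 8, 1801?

Sunday

February 1800: 28 − 5 = 23 days remain (1800 is not a leap year (divisible by 100 but not 400), so February has 28 days).
Then 20 full months totalling 610 days.
November 1–8, 1801: 8 days.
Total: 23 + 610 + 8 = 641 days.
641 mod 7 = 4, so 4 days after Wednesday is Sunday.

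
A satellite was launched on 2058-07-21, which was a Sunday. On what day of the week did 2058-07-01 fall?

Count forward from the earlier date (July 1, 2058) to the later (July 21, 2058):
Within July 2058: 21 − 1 = 20 days.
20 mod 7 = 6, so 6 days before Sunday is Monday.

Monday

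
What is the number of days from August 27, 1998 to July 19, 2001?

1057

August 27, 1998 → August 27, 1999: 365 days.
August 27, 1999 → August 27, 2000: 366 days (2000 is a leap year (divisible by 400)).
August 2000: 31 − 27 = 4 days remain.
Then 10 full months totalling 303 days.
July 1–19, 2001: 19 days.
Residual: 326 days.
Total: 1057 days.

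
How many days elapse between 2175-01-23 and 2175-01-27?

Within January 2175: 27 − 23 = 4 days.

4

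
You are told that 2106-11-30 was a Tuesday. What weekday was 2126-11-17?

Sunday

From November 30, 2106 to November 30, 2125: 19 years, of which 5 contain a Feb 29 — 14×365 + 5×366 = 6940 days.
November 2125: 30 − 30 = 0 days remain.
Then 11 full months totalling 335 days.
November 1–17, 2126: 17 days.
Residual: 352 days.
Total: 7292 days.
7292 mod 7 = 5, so 5 days after Tuesday is Sunday.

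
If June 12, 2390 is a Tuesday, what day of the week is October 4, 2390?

June 2390: 30 − 12 = 18 days remain.
Then July (31), August (31), September (30): 31 + 31 + 30 = 92 days.
October 1–4, 2390: 4 days.
Total: 18 + 92 + 4 = 114 days.
114 mod 7 = 2, so 2 days after Tuesday is Thursday.

Thursday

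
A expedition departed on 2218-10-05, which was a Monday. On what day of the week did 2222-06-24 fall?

October 5, 2218 → October 5, 2219: 365 days.
October 5, 2219 → October 5, 2220: 366 days (2220 is a leap year).
October 5, 2220 → October 5, 2221: 365 days.
October 2221: 31 − 5 = 26 days remain.
Then November (30), December (31), January (31), February 2222 (28), March (31), April (30), May (31): 30 + 31 + 31 + 28 + 31 + 30 + 31 = 212 days.
June 1–24, 2222: 24 days.
Residual: 262 days.
Total: 1358 days.
1358 is a multiple of 7, so 2222-06-24 falls on the same weekday: Monday.

Monday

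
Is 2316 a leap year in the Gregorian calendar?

Yes

2316 is a leap year.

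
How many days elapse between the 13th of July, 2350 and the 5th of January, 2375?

From July 13, 2350 to July 13, 2374: 24 years, of which 6 contain a Feb 29 — 18×365 + 6×366 = 8766 days.
July 2374: 31 − 13 = 18 days remain.
Then August (31), September (30), October (31), November (30), December (31): 31 + 30 + 31 + 30 + 31 = 153 days.
January 1–5, 2375: 5 days.
Residual: 176 days.
Total: 8942 days.

8942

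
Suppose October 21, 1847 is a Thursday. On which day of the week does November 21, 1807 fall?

Saturday

Count forward from the earlier date (November 21, 1807) to the later (October 21, 1847):
From November 21, 1807 to November 21, 1846: 39 years, of which 10 contain a Feb 29 — 29×365 + 10×366 = 14245 days.
November 1846: 30 − 21 = 9 days remain.
Then 10 full months totalling 304 days.
October 1–21, 1847: 21 days.
Residual: 334 days.
Total: 14579 days.
14579 mod 7 = 5, so 5 days before Thursday is Saturday.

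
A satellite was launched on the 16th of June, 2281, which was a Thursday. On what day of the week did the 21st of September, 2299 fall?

Day-of-year of June 16, 2281: 167.
Day-of-year of September 21, 2299: 264.
2281 has 365 days, so 365 − 167 = 198 days remain in 2281.
Full years 2282–2298: 13 common + 4 leap = 13×365 + 4×366 = 6209 days.
Total: 198 + 6209 + 264 = 6671 days.
6671 is a multiple of 7, so the 21st of September, 2299 falls on the same weekday: Thursday.

Thursday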